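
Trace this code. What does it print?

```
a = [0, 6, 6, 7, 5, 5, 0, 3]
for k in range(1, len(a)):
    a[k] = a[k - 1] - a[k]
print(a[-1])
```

-32

k=1: a[1] = 0-6 = -6 → [0, -6, 6, 7, 5, 5, 0, 3]
k=2: a[2] = (-6)-6 = -12 → [0, -6, -12, 7, 5, 5, 0, 3]
k=3: a[3] = (-12)-7 = -19 → [0, -6, -12, -19, 5, 5, 0, 3]
k=4: a[4] = (-19)-5 = -24 → [0, -6, -12, -19, -24, 5, 0, 3]
k=5: a[5] = (-24)-5 = -29 → [0, -6, -12, -19, -24, -29, 0, 3]
k=6: a[6] = (-29)-0 = -29 → [0, -6, -12, -19, -24, -29, -29, 3]
k=7: a[7] = (-29)-3 = -32 → [0, -6, -12, -19, -24, -29, -29, -32]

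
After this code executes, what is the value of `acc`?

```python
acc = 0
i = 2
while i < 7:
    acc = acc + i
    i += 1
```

20

i=2: acc = 0+2 = 2
i=3: acc = 2+3 = 5
i=4: acc = 5+4 = 9
i=5: acc = 9+5 = 14
i=6: acc = 14+6 = 20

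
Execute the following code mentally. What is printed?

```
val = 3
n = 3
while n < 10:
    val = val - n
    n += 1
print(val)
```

-39

n=3: val = 3-3 = 0
n=4: val = 0-4 = -4
n=5: val = (-4)-5 = -9
n=6: val = (-9)-6 = -15
n=7: val = (-15)-7 = -22
n=8: val = (-22)-8 = -30
n=9: val = (-30)-9 = -39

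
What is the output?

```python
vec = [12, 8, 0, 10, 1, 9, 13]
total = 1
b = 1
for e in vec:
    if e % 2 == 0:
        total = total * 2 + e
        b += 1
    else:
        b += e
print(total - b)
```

e=12: even, total = 1*2+12 = 14; b=2
e=8: even, total = 14*2+8 = 36; b=3
e=0: even, total = 36*2+0 = 72; b=4
e=10: even, total = 72*2+10 = 154; b=5
e=1: not even; b=6
e=9: not even; b=15
e=13: not even; b=28
total-b = 154-28 = 126

126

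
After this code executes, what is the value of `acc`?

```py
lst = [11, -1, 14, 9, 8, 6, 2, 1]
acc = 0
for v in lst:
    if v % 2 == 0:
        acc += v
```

v=11: not even
v=-1: not even
v=14: even, acc = 0+14 = 14
v=9: not even
v=8: even, acc = 14+8 = 22
v=6: even, acc = 22+6 = 28
v=2: even, acc = 28+2 = 30
v=1: not even

30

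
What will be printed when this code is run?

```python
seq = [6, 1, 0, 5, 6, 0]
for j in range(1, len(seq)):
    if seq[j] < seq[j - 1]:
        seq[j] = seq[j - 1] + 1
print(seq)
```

[6, 7, 8, 9, 10, 11]

j=1: 1<6, seq[1] = 6+1 = 7 → [6, 7, 0, 5, 6, 0]
j=2: 0<7, seq[2] = 7+1 = 8 → [6, 7, 8, 5, 6, 0]
j=3: 5<8, seq[3] = 8+1 = 9 → [6, 7, 8, 9, 6, 0]
j=4: 6<9, seq[4] = 9+1 = 10 → [6, 7, 8, 9, 10, 0]
j=5: 0<10, seq[5] = 10+1 = 11 → [6, 7, 8, 9, 10, 11]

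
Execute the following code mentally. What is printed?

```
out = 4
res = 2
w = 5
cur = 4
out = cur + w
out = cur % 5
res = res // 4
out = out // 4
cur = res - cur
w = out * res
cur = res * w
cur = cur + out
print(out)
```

1

out = 4+5 = 9
out = 4%5 = 4
res = 2//4 = 0
out = 4//4 = 1
cur = 0-4 = -4
w = 1*0 = 0
cur = 0*0 = 0
cur = 0+1 = 1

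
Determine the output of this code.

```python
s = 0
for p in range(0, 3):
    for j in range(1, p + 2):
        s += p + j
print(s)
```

p=0,j=1: s = 0+1 = 1
p=1,j=1: s = 1+2 = 3
p=1,j=2: s = 3+3 = 6
p=2,j=1: s = 6+3 = 9
p=2,j=2: s = 9+4 = 13
p=2,j=3: s = 13+5 = 18

18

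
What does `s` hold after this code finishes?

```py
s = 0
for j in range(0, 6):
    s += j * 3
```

j=0: s = 0+0*3 = 0
j=1: s = 0+1*3 = 3
j=2: s = 3+2*3 = 9
j=3: s = 9+3*3 = 18
j=4: s = 18+4*3 = 30
j=5: s = 30+5*3 = 45

45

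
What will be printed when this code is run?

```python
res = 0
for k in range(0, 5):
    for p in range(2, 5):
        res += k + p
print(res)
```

75

k=0,p=2: res = 0+2 = 2
k=0,p=3: res = 2+3 = 5
k=0,p=4: res = 5+4 = 9
k=1,p=2: res = 9+3 = 12
k=1,p=3: res = 12+4 = 16
k=1,p=4: res = 16+5 = 21
k=2,p=2: res = 21+4 = 25
k=2,p=3: res = 25+5 = 30
k=2,p=4: res = 30+6 = 36
k=3,p=2: res = 36+5 = 41
k=3,p=3: res = 41+6 = 47
k=3,p=4: res = 47+7 = 54
k=4,p=2: res = 54+6 = 60
k=4,p=3: res = 60+7 = 67
k=4,p=4: res = 67+8 = 75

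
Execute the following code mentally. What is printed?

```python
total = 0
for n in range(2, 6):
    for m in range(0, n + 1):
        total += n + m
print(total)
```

102

n=2,m=0: total = 0+2 = 2
n=2,m=1: total = 2+3 = 5
n=2,m=2: total = 5+4 = 9
n=3,m=0: total = 9+3 = 12
n=3,m=1: total = 12+4 = 16
n=3,m=2: total = 16+5 = 21
n=3,m=3: total = 21+6 = 27
n=4,m=0: total = 27+4 = 31
n=4,m=1: total = 31+5 = 36
n=4,m=2: total = 36+6 = 42
n=4,m=3: total = 42+7 = 49
n=4,m=4: total = 49+8 = 57
n=5,m=0: total = 57+5 = 62
n=5,m=1: total = 62+6 = 68
n=5,m=2: total = 68+7 = 75
n=5,m=3: total = 75+8 = 83
n=5,m=4: total = 83+9 = 92
n=5,m=5: total = 92+10 = 102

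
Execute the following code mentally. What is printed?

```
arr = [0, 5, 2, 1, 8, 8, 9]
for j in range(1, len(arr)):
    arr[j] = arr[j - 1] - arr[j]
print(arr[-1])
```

-33

j=1: arr[1] = 0-5 = -5 → [0, -5, 2, 1, 8, 8, 9]
j=2: arr[2] = (-5)-2 = -7 → [0, -5, -7, 1, 8, 8, 9]
j=3: arr[3] = (-7)-1 = -8 → [0, -5, -7, -8, 8, 8, 9]
j=4: arr[4] = (-8)-8 = -16 → [0, -5, -7, -8, -16, 8, 9]
j=5: arr[5] = (-16)-8 = -24 → [0, -5, -7, -8, -16, -24, 9]
j=6: arr[6] = (-24)-9 = -33 → [0, -5, -7, -8, -16, -24, -33]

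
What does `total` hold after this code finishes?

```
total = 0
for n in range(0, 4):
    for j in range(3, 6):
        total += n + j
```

66

n=0,j=3: total = 0+3 = 3
n=0,j=4: total = 3+4 = 7
n=0,j=5: total = 7+5 = 12
n=1,j=3: total = 12+4 = 16
n=1,j=4: total = 16+5 = 21
n=1,j=5: total = 21+6 = 27
n=2,j=3: total = 27+5 = 32
n=2,j=4: total = 32+6 = 38
n=2,j=5: total = 38+7 = 45
n=3,j=3: total = 45+6 = 51
n=3,j=4: total = 51+7 = 58
n=3,j=5: total = 58+8 = 66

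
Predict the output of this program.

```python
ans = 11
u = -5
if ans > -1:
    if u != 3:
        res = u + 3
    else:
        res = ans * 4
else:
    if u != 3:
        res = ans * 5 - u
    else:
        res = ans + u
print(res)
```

ans=11, u=-5
ans > -1 is True; u != 3 is True
→ res = u + 3 = -2

-2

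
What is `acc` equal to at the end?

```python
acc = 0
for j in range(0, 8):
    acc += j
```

j=0: acc = 0+0 = 0
j=1: acc = 0+1 = 1
j=2: acc = 1+2 = 3
j=3: acc = 3+3 = 6
j=4: acc = 6+4 = 10
j=5: acc = 10+5 = 15
j=6: acc = 15+6 = 21
j=7: acc = 21+7 = 28

28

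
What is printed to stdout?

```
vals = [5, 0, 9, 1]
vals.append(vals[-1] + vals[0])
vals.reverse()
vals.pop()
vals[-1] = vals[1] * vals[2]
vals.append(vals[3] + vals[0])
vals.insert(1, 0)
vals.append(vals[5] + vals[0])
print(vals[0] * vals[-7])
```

append vals[-1]+vals[0] = 1+5 = 6 → [5, 0, 9, 1, 6]
reverse → [6, 1, 9, 0, 5]
pop() removes 5 → [6, 1, 9, 0]
vals[-1] = vals[1]*vals[2] = 1*9 = 9 → [6, 1, 9, 9]
append vals[3]+vals[0] = 9+6 = 15 → [6, 1, 9, 9, 15]
insert 0 at 1 → [6, 0, 1, 9, 9, 15]
append vals[5]+vals[0] = 15+6 = 21 → [6, 0, 1, 9, 9, 15, 21]
vals[0]*vals[-7] = 6*6 = 36

36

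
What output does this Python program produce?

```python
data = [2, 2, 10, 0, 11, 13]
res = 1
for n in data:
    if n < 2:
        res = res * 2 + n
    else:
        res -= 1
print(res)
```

n=2: not <2, res = 1-1 = 0
n=2: not <2, res = 0-1 = -1
n=10: not <2, res = (-1)-1 = -2
n=0: <2, res = (-2)*2+0 = -4
n=11: not <2, res = (-4)-1 = -5
n=13: not <2, res = (-5)-1 = -6

-6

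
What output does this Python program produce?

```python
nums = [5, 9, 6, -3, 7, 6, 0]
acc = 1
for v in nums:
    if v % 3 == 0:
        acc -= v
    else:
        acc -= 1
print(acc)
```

-19

v=5: not %3==0, acc = 1-1 = 0
v=9: %3==0, acc = 0-9 = -9
v=6: %3==0, acc = (-9)-6 = -15
v=-3: %3==0, acc = (-15)-(-3) = -12
v=7: not %3==0, acc = (-12)-1 = -13
v=6: %3==0, acc = (-13)-6 = -19
v=0: %3==0, acc = (-19)-0 = -19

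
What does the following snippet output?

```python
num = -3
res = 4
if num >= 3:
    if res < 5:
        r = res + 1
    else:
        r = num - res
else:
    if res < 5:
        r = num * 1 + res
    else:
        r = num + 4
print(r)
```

1

num=-3, res=4
num >= 3 is False; res < 5 is True
→ r = num * 1 + res = 1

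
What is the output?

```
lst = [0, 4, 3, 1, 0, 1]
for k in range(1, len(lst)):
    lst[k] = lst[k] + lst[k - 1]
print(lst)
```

[0, 4, 7, 8, 8, 9]

k=1: lst[1] = 4+0 = 4 → [0, 4, 3, 1, 0, 1]
k=2: lst[2] = 3+4 = 7 → [0, 4, 7, 1, 0, 1]
k=3: lst[3] = 1+7 = 8 → [0, 4, 7, 8, 0, 1]
k=4: lst[4] = 0+8 = 8 → [0, 4, 7, 8, 8, 1]
k=5: lst[5] = 1+8 = 9 → [0, 4, 7, 8, 8, 9]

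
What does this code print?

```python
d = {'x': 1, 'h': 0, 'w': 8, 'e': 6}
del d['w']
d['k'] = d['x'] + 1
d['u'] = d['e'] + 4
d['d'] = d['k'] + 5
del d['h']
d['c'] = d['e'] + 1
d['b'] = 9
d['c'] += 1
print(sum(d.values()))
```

43

del 'w' → {'x': 1, 'h': 0, 'e': 6}
d['k'] = d['x']+1 = 2 → {'x': 1, 'h': 0, 'e': 6, 'k': 2}
d['u'] = d['e']+4 = 10 → {'x': 1, 'h': 0, 'e': 6, 'k': 2, 'u': 10}
d['d'] = d['k']+5 = 7 → {'x': 1, 'h': 0, 'e': 6, 'k': 2, 'u': 10, 'd': 7}
del 'h' → {'x': 1, 'e': 6, 'k': 2, 'u': 10, 'd': 7}
d['c'] = d['e']+1 = 7 → {'x': 1, 'e': 6, 'k': 2, 'u': 10, 'd': 7, 'c': 7}
d['b'] = 9 → {'x': 1, 'e': 6, 'k': 2, 'u': 10, 'd': 7, 'c': 7, 'b': 9}
d['c'] = 7+1 = 8 → {'x': 1, 'e': 6, 'k': 2, 'u': 10, 'd': 7, 'c': 8, 'b': 9}
sum of values = 43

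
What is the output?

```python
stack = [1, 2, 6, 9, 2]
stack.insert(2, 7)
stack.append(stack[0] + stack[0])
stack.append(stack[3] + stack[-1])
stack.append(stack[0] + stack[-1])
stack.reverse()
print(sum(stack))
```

insert 7 at 2 → [1, 2, 7, 6, 9, 2]
append stack[0]+stack[0] = 1+1 = 2 → [1, 2, 7, 6, 9, 2, 2]
append stack[3]+stack[-1] = 6+2 = 8 → [1, 2, 7, 6, 9, 2, 2, 8]
append stack[0]+stack[-1] = 1+8 = 9 → [1, 2, 7, 6, 9, 2, 2, 8, 9]
reverse → [9, 8, 2, 2, 9, 6, 7, 2, 1]
sum = 46

46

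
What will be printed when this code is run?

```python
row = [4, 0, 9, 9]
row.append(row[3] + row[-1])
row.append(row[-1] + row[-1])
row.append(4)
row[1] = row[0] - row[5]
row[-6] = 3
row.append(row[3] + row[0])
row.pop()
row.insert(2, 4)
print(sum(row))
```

append row[3]+row[-1] = 9+9 = 18 → [4, 0, 9, 9, 18]
append row[-1]+row[-1] = 18+18 = 36 → [4, 0, 9, 9, 18, 36]
append 4 → [4, 0, 9, 9, 18, 36, 4]
row[1] = row[0]-row[5] = 4-36 = -32 → [4, -32, 9, 9, 18, 36, 4]
row[-6] = 3 → [4, 3, 9, 9, 18, 36, 4]
append row[3]+row[0] = 9+4 = 13 → [4, 3, 9, 9, 18, 36, 4, 13]
pop() removes 13 → [4, 3, 9, 9, 18, 36, 4]
insert 4 at 2 → [4, 3, 4, 9, 9, 18, 36, 4]
sum = 87

87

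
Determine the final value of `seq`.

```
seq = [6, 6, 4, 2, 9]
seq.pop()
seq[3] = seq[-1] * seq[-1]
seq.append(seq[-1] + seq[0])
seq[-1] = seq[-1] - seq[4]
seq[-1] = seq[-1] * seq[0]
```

pop() removes 9 → [6, 6, 4, 2]
seq[3] = seq[-1]*seq[-1] = 2*2 = 4 → [6, 6, 4, 4]
append seq[-1]+seq[0] = 4+6 = 10 → [6, 6, 4, 4, 10]
seq[-1] = seq[-1]-seq[4] = 10-10 = 0 → [6, 6, 4, 4, 0]
seq[-1] = seq[-1]*seq[0] = 0*6 = 0 → [6, 6, 4, 4, 0]

[6, 6, 4, 4, 0]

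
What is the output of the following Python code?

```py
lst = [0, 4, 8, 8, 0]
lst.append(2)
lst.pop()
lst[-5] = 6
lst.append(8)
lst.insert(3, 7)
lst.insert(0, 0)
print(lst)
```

append 2 → [0, 4, 8, 8, 0, 2]
pop() removes 2 → [0, 4, 8, 8, 0]
lst[-5] = 6 → [6, 4, 8, 8, 0]
append 8 → [6, 4, 8, 8, 0, 8]
insert 7 at 3 → [6, 4, 8, 7, 8, 0, 8]
insert 0 at 0 → [0, 6, 4, 8, 7, 8, 0, 8]

[0, 6, 4, 8, 7, 8, 0, 8]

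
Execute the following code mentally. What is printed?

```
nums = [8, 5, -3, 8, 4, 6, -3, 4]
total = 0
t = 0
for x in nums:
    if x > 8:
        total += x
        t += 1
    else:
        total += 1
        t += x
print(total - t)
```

-21

x=8: not >8, total = 0+1 = 1; t=8
x=5: not >8, total = 1+1 = 2; t=13
x=-3: not >8, total = 2+1 = 3; t=10
x=8: not >8, total = 3+1 = 4; t=18
x=4: not >8, total = 4+1 = 5; t=22
x=6: not >8, total = 5+1 = 6; t=28
x=-3: not >8, total = 6+1 = 7; t=25
x=4: not >8, total = 7+1 = 8; t=29
total-t = 8-29 = -21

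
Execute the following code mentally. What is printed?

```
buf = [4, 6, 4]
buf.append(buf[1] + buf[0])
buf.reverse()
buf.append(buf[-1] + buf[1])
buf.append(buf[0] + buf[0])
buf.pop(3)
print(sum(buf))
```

append buf[1]+buf[0] = 6+4 = 10 → [4, 6, 4, 10]
reverse → [10, 4, 6, 4]
append buf[-1]+buf[1] = 4+4 = 8 → [10, 4, 6, 4, 8]
append buf[0]+buf[0] = 10+10 = 20 → [10, 4, 6, 4, 8, 20]
pop(3) removes 4 → [10, 4, 6, 8, 20]
sum = 48

48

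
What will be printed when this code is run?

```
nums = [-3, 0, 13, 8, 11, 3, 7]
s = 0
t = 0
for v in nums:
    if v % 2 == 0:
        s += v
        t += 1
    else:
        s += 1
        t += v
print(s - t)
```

-20

v=-3: not even, s = 0+1 = 1; t=-3
v=0: even, s = 1+0 = 1; t=-2
v=13: not even, s = 1+1 = 2; t=11
v=8: even, s = 2+8 = 10; t=12
v=11: not even, s = 10+1 = 11; t=23
v=3: not even, s = 11+1 = 12; t=26
v=7: not even, s = 12+1 = 13; t=33
s-t = 13-33 = -20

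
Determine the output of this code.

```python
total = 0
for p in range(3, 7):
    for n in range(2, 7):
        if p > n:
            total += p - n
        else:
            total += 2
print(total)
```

p=3,n=2: 3>2, total = 0+1 = 1
p=3,n=3: not 3>3, total = 1+2 = 3
p=3,n=4: not 3>4, total = 3+2 = 5
p=3,n=5: not 3>5, total = 5+2 = 7
p=3,n=6: not 3>6, total = 7+2 = 9
p=4,n=2: 4>2, total = 9+2 = 11
p=4,n=3: 4>3, total = 11+1 = 12
p=4,n=4: not 4>4, total = 12+2 = 14
p=4,n=5: not 4>5, total = 14+2 = 16
p=4,n=6: not 4>6, total = 16+2 = 18
p=5,n=2: 5>2, total = 18+3 = 21
p=5,n=3: 5>3, total = 21+2 = 23
p=5,n=4: 5>4, total = 23+1 = 24
p=5,n=5: not 5>5, total = 24+2 = 26
p=5,n=6: not 5>6, total = 26+2 = 28
p=6,n=2: 6>2, total = 28+4 = 32
p=6,n=3: 6>3, total = 32+3 = 35
p=6,n=4: 6>4, total = 35+2 = 37
p=6,n=5: 6>5, total = 37+1 = 38
p=6,n=6: not 6>6, total = 38+2 = 40

40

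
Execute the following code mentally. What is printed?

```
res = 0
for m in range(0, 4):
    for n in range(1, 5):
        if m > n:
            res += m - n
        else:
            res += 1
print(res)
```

m=0,n=1: not 0>1, res = 0+1 = 1
m=0,n=2: not 0>2, res = 1+1 = 2
m=0,n=3: not 0>3, res = 2+1 = 3
m=0,n=4: not 0>4, res = 3+1 = 4
m=1,n=1: not 1>1, res = 4+1 = 5
m=1,n=2: not 1>2, res = 5+1 = 6
m=1,n=3: not 1>3, res = 6+1 = 7
m=1,n=4: not 1>4, res = 7+1 = 8
m=2,n=1: 2>1, res = 8+1 = 9
m=2,n=2: not 2>2, res = 9+1 = 10
m=2,n=3: not 2>3, res = 10+1 = 11
m=2,n=4: not 2>4, res = 11+1 = 12
m=3,n=1: 3>1, res = 12+2 = 14
m=3,n=2: 3>2, res = 14+1 = 15
m=3,n=3: not 3>3, res = 15+1 = 16
m=3,n=4: not 3>4, res = 16+1 = 17

17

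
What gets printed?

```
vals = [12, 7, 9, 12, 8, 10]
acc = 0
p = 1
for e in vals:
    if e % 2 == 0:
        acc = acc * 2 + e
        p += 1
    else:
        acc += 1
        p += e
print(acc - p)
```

e=12: even, acc = 0*2+12 = 12; p=2
e=7: not even, acc = 12+1 = 13; p=9
e=9: not even, acc = 13+1 = 14; p=18
e=12: even, acc = 14*2+12 = 40; p=19
e=8: even, acc = 40*2+8 = 88; p=20
e=10: even, acc = 88*2+10 = 186; p=21
acc-p = 186-21 = 165

165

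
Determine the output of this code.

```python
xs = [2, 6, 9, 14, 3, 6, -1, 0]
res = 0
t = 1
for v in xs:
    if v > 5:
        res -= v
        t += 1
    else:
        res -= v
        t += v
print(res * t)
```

-351

v=2: not >5, res = 0-2 = -2; t=3
v=6: >5, res = (-2)-6 = -8; t=4
v=9: >5, res = (-8)-9 = -17; t=5
v=14: >5, res = (-17)-14 = -31; t=6
v=3: not >5, res = (-31)-3 = -34; t=9
v=6: >5, res = (-34)-6 = -40; t=10
v=-1: not >5, res = (-40)-(-1) = -39; t=9
v=0: not >5, res = (-39)-0 = -39; t=9
res*t = (-39)*9 = -351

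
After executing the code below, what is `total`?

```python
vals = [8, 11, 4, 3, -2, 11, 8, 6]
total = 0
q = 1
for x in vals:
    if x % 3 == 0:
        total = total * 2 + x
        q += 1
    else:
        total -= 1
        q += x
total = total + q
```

37

x=8: not %3==0, total = 0-1 = -1; q=9
x=11: not %3==0, total = (-1)-1 = -2; q=20
x=4: not %3==0, total = (-2)-1 = -3; q=24
x=3: %3==0, total = (-3)*2+3 = -3; q=25
x=-2: not %3==0, total = (-3)-1 = -4; q=23
x=11: not %3==0, total = (-4)-1 = -5; q=34
x=8: not %3==0, total = (-5)-1 = -6; q=42
x=6: %3==0, total = (-6)*2+6 = -6; q=43
total+q = (-6)+43 = 37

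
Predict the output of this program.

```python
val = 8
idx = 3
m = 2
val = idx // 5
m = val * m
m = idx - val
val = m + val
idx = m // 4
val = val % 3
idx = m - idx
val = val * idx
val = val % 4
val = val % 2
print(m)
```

val = 3//5 = 0
m = 0*2 = 0
m = 3-0 = 3
val = 3+0 = 3
idx = 3//4 = 0
val = 3%3 = 0
idx = 3-0 = 3
val = 0*3 = 0
val = 0%4 = 0
val = 0%2 = 0

3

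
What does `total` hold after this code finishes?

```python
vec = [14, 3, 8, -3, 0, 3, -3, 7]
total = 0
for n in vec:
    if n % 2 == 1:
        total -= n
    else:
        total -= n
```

-29

n=14: not odd, total = 0-14 = -14
n=3: odd, total = (-14)-3 = -17
n=8: not odd, total = (-17)-8 = -25
n=-3: odd, total = (-25)-(-3) = -22
n=0: not odd, total = (-22)-0 = -22
n=3: odd, total = (-22)-3 = -25
n=-3: odd, total = (-25)-(-3) = -22
n=7: odd, total = (-22)-7 = -29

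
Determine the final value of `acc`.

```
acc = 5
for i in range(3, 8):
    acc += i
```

i=3: acc = 5+3 = 8
i=4: acc = 8+4 = 12
i=5: acc = 12+5 = 17
i=6: acc = 17+6 = 23
i=7: acc = 23+7 = 30

30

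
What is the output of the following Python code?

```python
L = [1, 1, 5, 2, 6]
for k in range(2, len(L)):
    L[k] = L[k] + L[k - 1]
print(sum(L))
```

30

k=2: L[2] = 5+1 = 6 → [1, 1, 6, 2, 6]
k=3: L[3] = 2+6 = 8 → [1, 1, 6, 8, 6]
k=4: L[4] = 6+8 = 14 → [1, 1, 6, 8, 14]
sum = 30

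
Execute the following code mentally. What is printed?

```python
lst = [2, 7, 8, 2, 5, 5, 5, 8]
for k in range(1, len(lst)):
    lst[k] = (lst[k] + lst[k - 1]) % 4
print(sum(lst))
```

12

k=1: lst[1] = (7+2)%4 = 1 → [2, 1, 8, 2, 5, 5, 5, 8]
k=2: lst[2] = (8+1)%4 = 1 → [2, 1, 1, 2, 5, 5, 5, 8]
k=3: lst[3] = (2+1)%4 = 3 → [2, 1, 1, 3, 5, 5, 5, 8]
k=4: lst[4] = (5+3)%4 = 0 → [2, 1, 1, 3, 0, 5, 5, 8]
k=5: lst[5] = (5+0)%4 = 1 → [2, 1, 1, 3, 0, 1, 5, 8]
k=6: lst[6] = (5+1)%4 = 2 → [2, 1, 1, 3, 0, 1, 2, 8]
k=7: lst[7] = (8+2)%4 = 2 → [2, 1, 1, 3, 0, 1, 2, 2]
sum = 12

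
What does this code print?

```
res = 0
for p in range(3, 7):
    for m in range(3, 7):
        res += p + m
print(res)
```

p=3,m=3: res = 0+6 = 6
p=3,m=4: res = 6+7 = 13
p=3,m=5: res = 13+8 = 21
p=3,m=6: res = 21+9 = 30
p=4,m=3: res = 30+7 = 37
p=4,m=4: res = 37+8 = 45
p=4,m=5: res = 45+9 = 54
p=4,m=6: res = 54+10 = 64
p=5,m=3: res = 64+8 = 72
p=5,m=4: res = 72+9 = 81
p=5,m=5: res = 81+10 = 91
p=5,m=6: res = 91+11 = 102
p=6,m=3: res = 102+9 = 111
p=6,m=4: res = 111+10 = 121
p=6,m=5: res = 121+11 = 132
p=6,m=6: res = 132+12 = 144

144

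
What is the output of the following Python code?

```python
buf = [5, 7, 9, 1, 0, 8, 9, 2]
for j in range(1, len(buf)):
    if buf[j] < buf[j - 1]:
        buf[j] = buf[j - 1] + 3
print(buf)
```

[5, 7, 9, 12, 15, 18, 21, 24]

j=1: 7>=5, unchanged → [5, 7, 9, 1, 0, 8, 9, 2]
j=2: 9>=7, unchanged → [5, 7, 9, 1, 0, 8, 9, 2]
j=3: 1<9, buf[3] = 9+3 = 12 → [5, 7, 9, 12, 0, 8, 9, 2]
j=4: 0<12, buf[4] = 12+3 = 15 → [5, 7, 9, 12, 15, 8, 9, 2]
j=5: 8<15, buf[5] = 15+3 = 18 → [5, 7, 9, 12, 15, 18, 9, 2]
j=6: 9<18, buf[6] = 18+3 = 21 → [5, 7, 9, 12, 15, 18, 21, 2]
j=7: 2<21, buf[7] = 21+3 = 24 → [5, 7, 9, 12, 15, 18, 21, 24]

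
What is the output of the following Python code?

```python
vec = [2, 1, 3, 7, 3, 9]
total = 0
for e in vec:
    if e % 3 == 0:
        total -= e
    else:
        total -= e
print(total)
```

e=2: not %3==0, total = 0-2 = -2
e=1: not %3==0, total = (-2)-1 = -3
e=3: %3==0, total = (-3)-3 = -6
e=7: not %3==0, total = (-6)-7 = -13
e=3: %3==0, total = (-13)-3 = -16
e=9: %3==0, total = (-16)-9 = -25

-25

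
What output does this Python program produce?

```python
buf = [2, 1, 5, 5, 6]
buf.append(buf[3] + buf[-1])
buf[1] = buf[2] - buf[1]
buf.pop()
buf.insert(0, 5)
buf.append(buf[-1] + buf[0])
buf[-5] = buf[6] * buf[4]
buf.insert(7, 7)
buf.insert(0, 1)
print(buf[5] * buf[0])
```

5

append buf[3]+buf[-1] = 5+6 = 11 → [2, 1, 5, 5, 6, 11]
buf[1] = buf[2]-buf[1] = 5-1 = 4 → [2, 4, 5, 5, 6, 11]
pop() removes 11 → [2, 4, 5, 5, 6]
insert 5 at 0 → [5, 2, 4, 5, 5, 6]
append buf[-1]+buf[0] = 6+5 = 11 → [5, 2, 4, 5, 5, 6, 11]
buf[-5] = buf[6]*buf[4] = 11*5 = 55 → [5, 2, 55, 5, 5, 6, 11]
insert 7 at 7 → [5, 2, 55, 5, 5, 6, 11, 7]
insert 1 at 0 → [1, 5, 2, 55, 5, 5, 6, 11, 7]
buf[5]*buf[0] = 5*1 = 5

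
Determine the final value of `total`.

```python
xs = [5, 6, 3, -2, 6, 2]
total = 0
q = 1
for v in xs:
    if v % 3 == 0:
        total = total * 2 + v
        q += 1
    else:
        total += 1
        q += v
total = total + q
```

v=5: not %3==0, total = 0+1 = 1; q=6
v=6: %3==0, total = 1*2+6 = 8; q=7
v=3: %3==0, total = 8*2+3 = 19; q=8
v=-2: not %3==0, total = 19+1 = 20; q=6
v=6: %3==0, total = 20*2+6 = 46; q=7
v=2: not %3==0, total = 46+1 = 47; q=9
total+q = 47+9 = 56

56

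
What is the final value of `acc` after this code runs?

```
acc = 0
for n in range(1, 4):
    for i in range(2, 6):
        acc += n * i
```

n=1,i=2: acc = 0+2 = 2
n=1,i=3: acc = 2+3 = 5
n=1,i=4: acc = 5+4 = 9
n=1,i=5: acc = 9+5 = 14
n=2,i=2: acc = 14+4 = 18
n=2,i=3: acc = 18+6 = 24
n=2,i=4: acc = 24+8 = 32
n=2,i=5: acc = 32+10 = 42
n=3,i=2: acc = 42+6 = 48
n=3,i=3: acc = 48+9 = 57
n=3,i=4: acc = 57+12 = 69
n=3,i=5: acc = 69+15 = 84

84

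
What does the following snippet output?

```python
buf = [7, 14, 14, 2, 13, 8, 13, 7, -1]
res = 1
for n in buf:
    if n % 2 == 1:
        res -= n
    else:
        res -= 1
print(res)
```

n=7: odd, res = 1-7 = -6
n=14: not odd, res = (-6)-1 = -7
n=14: not odd, res = (-7)-1 = -8
n=2: not odd, res = (-8)-1 = -9
n=13: odd, res = (-9)-13 = -22
n=8: not odd, res = (-22)-1 = -23
n=13: odd, res = (-23)-13 = -36
n=7: odd, res = (-36)-7 = -43
n=-1: odd, res = (-43)-(-1) = -42

-42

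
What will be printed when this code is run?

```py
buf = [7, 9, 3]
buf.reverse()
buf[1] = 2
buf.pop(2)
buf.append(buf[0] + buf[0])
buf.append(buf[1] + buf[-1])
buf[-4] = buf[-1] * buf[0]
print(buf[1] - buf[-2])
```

reverse → [3, 9, 7]
buf[1] = 2 → [3, 2, 7]
pop(2) removes 7 → [3, 2]
append buf[0]+buf[0] = 3+3 = 6 → [3, 2, 6]
append buf[1]+buf[-1] = 2+6 = 8 → [3, 2, 6, 8]
buf[-4] = buf[-1]*buf[0] = 8*3 = 24 → [24, 2, 6, 8]
buf[1]-buf[-2] = 2-6 = -4

-4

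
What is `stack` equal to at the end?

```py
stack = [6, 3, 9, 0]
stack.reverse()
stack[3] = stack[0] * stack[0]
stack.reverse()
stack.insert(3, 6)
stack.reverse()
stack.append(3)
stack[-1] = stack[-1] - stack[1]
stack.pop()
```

reverse → [0, 9, 3, 6]
stack[3] = stack[0]*stack[0] = 0*0 = 0 → [0, 9, 3, 0]
reverse → [0, 3, 9, 0]
insert 6 at 3 → [0, 3, 9, 6, 0]
reverse → [0, 6, 9, 3, 0]
append 3 → [0, 6, 9, 3, 0, 3]
stack[-1] = stack[-1]-stack[1] = 3-6 = -3 → [0, 6, 9, 3, 0, -3]
pop() removes -3 → [0, 6, 9, 3, 0]

[0, 6, 9, 3, 0]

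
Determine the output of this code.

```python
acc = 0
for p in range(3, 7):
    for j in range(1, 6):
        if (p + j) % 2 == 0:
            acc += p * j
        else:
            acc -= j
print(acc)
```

p=3,j=1: even sum, acc = 0+3 = 3
p=3,j=2: odd sum, acc = 3-2 = 1
p=3,j=3: even sum, acc = 1+9 = 10
p=3,j=4: odd sum, acc = 10-4 = 6
p=3,j=5: even sum, acc = 6+15 = 21
p=4,j=1: odd sum, acc = 21-1 = 20
p=4,j=2: even sum, acc = 20+8 = 28
p=4,j=3: odd sum, acc = 28-3 = 25
p=4,j=4: even sum, acc = 25+16 = 41
p=4,j=5: odd sum, acc = 41-5 = 36
p=5,j=1: even sum, acc = 36+5 = 41
p=5,j=2: odd sum, acc = 41-2 = 39
p=5,j=3: even sum, acc = 39+15 = 54
p=5,j=4: odd sum, acc = 54-4 = 50
p=5,j=5: even sum, acc = 50+25 = 75
p=6,j=1: odd sum, acc = 75-1 = 74
p=6,j=2: even sum, acc = 74+12 = 86
p=6,j=3: odd sum, acc = 86-3 = 83
p=6,j=4: even sum, acc = 83+24 = 107
p=6,j=5: odd sum, acc = 107-5 = 102

102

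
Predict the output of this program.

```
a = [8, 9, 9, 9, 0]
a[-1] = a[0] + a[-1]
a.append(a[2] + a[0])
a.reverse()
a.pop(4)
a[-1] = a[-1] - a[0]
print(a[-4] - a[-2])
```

a[-1] = a[0]+a[-1] = 8+0 = 8 → [8, 9, 9, 9, 8]
append a[2]+a[0] = 9+8 = 17 → [8, 9, 9, 9, 8, 17]
reverse → [17, 8, 9, 9, 9, 8]
pop(4) removes 9 → [17, 8, 9, 9, 8]
a[-1] = a[-1]-a[0] = 8-17 = -9 → [17, 8, 9, 9, -9]
a[-4]-a[-2] = 8-9 = -1

-1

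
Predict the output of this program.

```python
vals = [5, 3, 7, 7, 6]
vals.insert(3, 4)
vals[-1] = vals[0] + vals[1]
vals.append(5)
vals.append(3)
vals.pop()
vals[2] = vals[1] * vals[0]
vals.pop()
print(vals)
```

insert 4 at 3 → [5, 3, 7, 4, 7, 6]
vals[-1] = vals[0]+vals[1] = 5+3 = 8 → [5, 3, 7, 4, 7, 8]
append 5 → [5, 3, 7, 4, 7, 8, 5]
append 3 → [5, 3, 7, 4, 7, 8, 5, 3]
pop() removes 3 → [5, 3, 7, 4, 7, 8, 5]
vals[2] = vals[1]*vals[0] = 3*5 = 15 → [5, 3, 15, 4, 7, 8, 5]
pop() removes 5 → [5, 3, 15, 4, 7, 8]

[5, 3, 15, 4, 7, 8]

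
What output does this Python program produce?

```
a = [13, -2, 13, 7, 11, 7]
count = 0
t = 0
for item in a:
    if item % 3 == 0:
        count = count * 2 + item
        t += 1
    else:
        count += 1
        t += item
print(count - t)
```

item=13: not %3==0, count = 0+1 = 1; t=13
item=-2: not %3==0, count = 1+1 = 2; t=11
item=13: not %3==0, count = 2+1 = 3; t=24
item=7: not %3==0, count = 3+1 = 4; t=31
item=11: not %3==0, count = 4+1 = 5; t=42
item=7: not %3==0, count = 5+1 = 6; t=49
count-t = 6-49 = -43

-43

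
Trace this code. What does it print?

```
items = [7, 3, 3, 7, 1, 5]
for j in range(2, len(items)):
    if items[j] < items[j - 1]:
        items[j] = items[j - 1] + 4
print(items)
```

j=2: 3>=3, unchanged → [7, 3, 3, 7, 1, 5]
j=3: 7>=3, unchanged → [7, 3, 3, 7, 1, 5]
j=4: 1<7, items[4] = 7+4 = 11 → [7, 3, 3, 7, 11, 5]
j=5: 5<11, items[5] = 11+4 = 15 → [7, 3, 3, 7, 11, 15]

[7, 3, 3, 7, 11, 15]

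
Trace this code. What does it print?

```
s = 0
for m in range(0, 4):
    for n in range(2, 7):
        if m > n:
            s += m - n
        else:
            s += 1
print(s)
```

20

m=0,n=2: not 0>2, s = 0+1 = 1
m=0,n=3: not 0>3, s = 1+1 = 2
m=0,n=4: not 0>4, s = 2+1 = 3
m=0,n=5: not 0>5, s = 3+1 = 4
m=0,n=6: not 0>6, s = 4+1 = 5
m=1,n=2: not 1>2, s = 5+1 = 6
m=1,n=3: not 1>3, s = 6+1 = 7
m=1,n=4: not 1>4, s = 7+1 = 8
m=1,n=5: not 1>5, s = 8+1 = 9
m=1,n=6: not 1>6, s = 9+1 = 10
m=2,n=2: not 2>2, s = 10+1 = 11
m=2,n=3: not 2>3, s = 11+1 = 12
m=2,n=4: not 2>4, s = 12+1 = 13
m=2,n=5: not 2>5, s = 13+1 = 14
m=2,n=6: not 2>6, s = 14+1 = 15
m=3,n=2: 3>2, s = 15+1 = 16
m=3,n=3: not 3>3, s = 16+1 = 17
m=3,n=4: not 3>4, s = 17+1 = 18
m=3,n=5: not 3>5, s = 18+1 = 19
m=3,n=6: not 3>6, s = 19+1 = 20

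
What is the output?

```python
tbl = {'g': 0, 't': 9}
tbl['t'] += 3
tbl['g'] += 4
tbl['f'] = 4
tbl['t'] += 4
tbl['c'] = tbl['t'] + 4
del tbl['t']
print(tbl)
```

{'g': 4, 'f': 4, 'c': 20}

tbl['t'] = 9+3 = 12 → {'g': 0, 't': 12}
tbl['g'] = 0+4 = 4 → {'g': 4, 't': 12}
tbl['f'] = 4 → {'g': 4, 't': 12, 'f': 4}
tbl['t'] = 12+4 = 16 → {'g': 4, 't': 16, 'f': 4}
tbl['c'] = tbl['t']+4 = 20 → {'g': 4, 't': 16, 'f': 4, 'c': 20}
del 't' → {'g': 4, 'f': 4, 'c': 20}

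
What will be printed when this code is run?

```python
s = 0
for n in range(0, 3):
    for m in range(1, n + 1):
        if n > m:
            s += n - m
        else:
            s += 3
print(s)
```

7

n=1,m=1: not 1>1, s = 0+3 = 3
n=2,m=1: 2>1, s = 3+1 = 4
n=2,m=2: not 2>2, s = 4+3 = 7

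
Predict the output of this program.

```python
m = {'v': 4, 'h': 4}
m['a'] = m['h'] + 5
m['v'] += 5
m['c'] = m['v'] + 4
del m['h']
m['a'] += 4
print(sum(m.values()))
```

35

m['a'] = m['h']+5 = 9 → {'v': 4, 'h': 4, 'a': 9}
m['v'] = 4+5 = 9 → {'v': 9, 'h': 4, 'a': 9}
m['c'] = m['v']+4 = 13 → {'v': 9, 'h': 4, 'a': 9, 'c': 13}
del 'h' → {'v': 9, 'a': 9, 'c': 13}
m['a'] = 9+4 = 13 → {'v': 9, 'a': 13, 'c': 13}
sum of values = 35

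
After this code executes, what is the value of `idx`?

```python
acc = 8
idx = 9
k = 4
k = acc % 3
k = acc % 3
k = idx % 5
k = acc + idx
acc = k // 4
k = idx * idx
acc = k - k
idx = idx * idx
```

k = 8%3 = 2
k = 8%3 = 2
k = 9%5 = 4
k = 8+9 = 17
acc = 17//4 = 4
k = 9*9 = 81
acc = 81-81 = 0
idx = 9*9 = 81

81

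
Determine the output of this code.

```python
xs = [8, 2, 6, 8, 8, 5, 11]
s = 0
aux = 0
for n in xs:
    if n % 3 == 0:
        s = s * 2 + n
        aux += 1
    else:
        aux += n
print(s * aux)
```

n=8: not %3==0; aux=8
n=2: not %3==0; aux=10
n=6: %3==0, s = 0*2+6 = 6; aux=11
n=8: not %3==0; aux=19
n=8: not %3==0; aux=27
n=5: not %3==0; aux=32
n=11: not %3==0; aux=43
s*aux = 6*43 = 258

258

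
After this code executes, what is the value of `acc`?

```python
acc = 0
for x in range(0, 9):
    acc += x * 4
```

144

x=0: acc = 0+0*4 = 0
x=1: acc = 0+1*4 = 4
x=2: acc = 4+2*4 = 12
x=3: acc = 12+3*4 = 24
x=4: acc = 24+4*4 = 40
x=5: acc = 40+5*4 = 60
x=6: acc = 60+6*4 = 84
x=7: acc = 84+7*4 = 112
x=8: acc = 112+8*4 = 144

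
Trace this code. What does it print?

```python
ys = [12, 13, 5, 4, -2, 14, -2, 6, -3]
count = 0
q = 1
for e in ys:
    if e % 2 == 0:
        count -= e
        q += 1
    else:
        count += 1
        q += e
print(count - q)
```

-51

e=12: even, count = 0-12 = -12; q=2
e=13: not even, count = (-12)+1 = -11; q=15
e=5: not even, count = (-11)+1 = -10; q=20
e=4: even, count = (-10)-4 = -14; q=21
e=-2: even, count = (-14)-(-2) = -12; q=22
e=14: even, count = (-12)-14 = -26; q=23
e=-2: even, count = (-26)-(-2) = -24; q=24
e=6: even, count = (-24)-6 = -30; q=25
e=-3: not even, count = (-30)+1 = -29; q=22
count-q = (-29)-22 = -51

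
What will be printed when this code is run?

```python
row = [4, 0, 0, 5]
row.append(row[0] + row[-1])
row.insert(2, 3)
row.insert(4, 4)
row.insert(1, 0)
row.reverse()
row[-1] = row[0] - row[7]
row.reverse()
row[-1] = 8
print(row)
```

[5, 0, 0, 3, 0, 4, 5, 8]

append row[0]+row[-1] = 4+5 = 9 → [4, 0, 0, 5, 9]
insert 3 at 2 → [4, 0, 3, 0, 5, 9]
insert 4 at 4 → [4, 0, 3, 0, 4, 5, 9]
insert 0 at 1 → [4, 0, 0, 3, 0, 4, 5, 9]
reverse → [9, 5, 4, 0, 3, 0, 0, 4]
row[-1] = row[0]-row[7] = 9-4 = 5 → [9, 5, 4, 0, 3, 0, 0, 5]
reverse → [5, 0, 0, 3, 0, 4, 5, 9]
row[-1] = 8 → [5, 0, 0, 3, 0, 4, 5, 8]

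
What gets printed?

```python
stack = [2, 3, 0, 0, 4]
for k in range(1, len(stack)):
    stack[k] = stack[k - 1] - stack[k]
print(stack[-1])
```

-5

k=1: stack[1] = 2-3 = -1 → [2, -1, 0, 0, 4]
k=2: stack[2] = (-1)-0 = -1 → [2, -1, -1, 0, 4]
k=3: stack[3] = (-1)-0 = -1 → [2, -1, -1, -1, 4]
k=4: stack[4] = (-1)-4 = -5 → [2, -1, -1, -1, -5]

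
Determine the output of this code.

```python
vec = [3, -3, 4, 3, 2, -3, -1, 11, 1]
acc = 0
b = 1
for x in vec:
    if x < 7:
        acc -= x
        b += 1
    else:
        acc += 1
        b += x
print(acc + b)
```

x=3: <7, acc = 0-3 = -3; b=2
x=-3: <7, acc = (-3)-(-3) = 0; b=3
x=4: <7, acc = 0-4 = -4; b=4
x=3: <7, acc = (-4)-3 = -7; b=5
x=2: <7, acc = (-7)-2 = -9; b=6
x=-3: <7, acc = (-9)-(-3) = -6; b=7
x=-1: <7, acc = (-6)-(-1) = -5; b=8
x=11: not <7, acc = (-5)+1 = -4; b=19
x=1: <7, acc = (-4)-1 = -5; b=20
acc+b = (-5)+20 = 15

15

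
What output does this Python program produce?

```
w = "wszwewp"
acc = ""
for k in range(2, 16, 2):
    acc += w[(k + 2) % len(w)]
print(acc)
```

epswwwz

k=2: add w[4]='e' → 'e'
k=4: add w[6]='p' → 'ep'
k=6: add w[1]='s' → 'eps'
k=8: add w[3]='w' → 'epsw'
k=10: add w[5]='w' → 'epsww'
k=12: add w[0]='w' → 'epswww'
k=14: add w[2]='z' → 'epswwwz'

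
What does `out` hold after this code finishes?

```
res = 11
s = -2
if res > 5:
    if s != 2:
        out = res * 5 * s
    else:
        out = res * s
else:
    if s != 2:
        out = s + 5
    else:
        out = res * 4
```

-110

res=11, s=-2
res > 5 is True; s != 2 is True
→ out = res * 5 * s = -110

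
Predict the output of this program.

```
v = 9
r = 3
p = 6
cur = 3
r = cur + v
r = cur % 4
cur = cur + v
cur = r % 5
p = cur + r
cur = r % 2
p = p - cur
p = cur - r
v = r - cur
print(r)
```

r = 3+9 = 12
r = 3%4 = 3
cur = 3+9 = 12
cur = 3%5 = 3
p = 3+3 = 6
cur = 3%2 = 1
p = 6-1 = 5
p = 1-3 = -2
v = 3-1 = 2

3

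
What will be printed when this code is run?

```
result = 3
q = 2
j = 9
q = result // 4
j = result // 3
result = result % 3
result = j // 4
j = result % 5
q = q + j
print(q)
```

0

q = 3//4 = 0
j = 3//3 = 1
result = 3%3 = 0
result = 1//4 = 0
j = 0%5 = 0
q = 0+0 = 0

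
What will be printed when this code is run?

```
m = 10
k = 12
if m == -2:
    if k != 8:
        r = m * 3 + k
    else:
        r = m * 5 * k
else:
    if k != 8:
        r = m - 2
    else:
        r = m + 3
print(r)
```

8

m=10, k=12
m == -2 is False; k != 8 is True
→ r = m - 2 = 8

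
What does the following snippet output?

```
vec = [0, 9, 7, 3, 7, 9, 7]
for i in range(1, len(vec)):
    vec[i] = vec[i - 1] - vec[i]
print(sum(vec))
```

i=1: vec[1] = 0-9 = -9 → [0, -9, 7, 3, 7, 9, 7]
i=2: vec[2] = (-9)-7 = -16 → [0, -9, -16, 3, 7, 9, 7]
i=3: vec[3] = (-16)-3 = -19 → [0, -9, -16, -19, 7, 9, 7]
i=4: vec[4] = (-19)-7 = -26 → [0, -9, -16, -19, -26, 9, 7]
i=5: vec[5] = (-26)-9 = -35 → [0, -9, -16, -19, -26, -35, 7]
i=6: vec[6] = (-35)-7 = -42 → [0, -9, -16, -19, -26, -35, -42]
sum = -147

-147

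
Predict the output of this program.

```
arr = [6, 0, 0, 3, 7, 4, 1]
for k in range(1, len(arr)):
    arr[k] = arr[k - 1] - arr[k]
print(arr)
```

k=1: arr[1] = 6-0 = 6 → [6, 6, 0, 3, 7, 4, 1]
k=2: arr[2] = 6-0 = 6 → [6, 6, 6, 3, 7, 4, 1]
k=3: arr[3] = 6-3 = 3 → [6, 6, 6, 3, 7, 4, 1]
k=4: arr[4] = 3-7 = -4 → [6, 6, 6, 3, -4, 4, 1]
k=5: arr[5] = (-4)-4 = -8 → [6, 6, 6, 3, -4, -8, 1]
k=6: arr[6] = (-8)-1 = -9 → [6, 6, 6, 3, -4, -8, -9]

[6, 6, 6, 3, -4, -8, -9]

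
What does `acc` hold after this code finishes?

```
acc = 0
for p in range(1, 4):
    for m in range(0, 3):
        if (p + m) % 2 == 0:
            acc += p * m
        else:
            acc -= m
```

p=1,m=0: odd sum, acc = 0-0 = 0
p=1,m=1: even sum, acc = 0+1 = 1
p=1,m=2: odd sum, acc = 1-2 = -1
p=2,m=0: even sum, acc = (-1)+0 = -1
p=2,m=1: odd sum, acc = (-1)-1 = -2
p=2,m=2: even sum, acc = (-2)+4 = 2
p=3,m=0: odd sum, acc = 2-0 = 2
p=3,m=1: even sum, acc = 2+3 = 5
p=3,m=2: odd sum, acc = 5-2 = 3

3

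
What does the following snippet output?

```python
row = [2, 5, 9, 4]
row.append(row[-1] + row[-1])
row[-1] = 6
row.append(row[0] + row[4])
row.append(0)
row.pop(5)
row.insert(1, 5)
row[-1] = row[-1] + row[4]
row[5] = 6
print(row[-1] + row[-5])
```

9

append row[-1]+row[-1] = 4+4 = 8 → [2, 5, 9, 4, 8]
row[-1] = 6 → [2, 5, 9, 4, 6]
append row[0]+row[4] = 2+6 = 8 → [2, 5, 9, 4, 6, 8]
append 0 → [2, 5, 9, 4, 6, 8, 0]
pop(5) removes 8 → [2, 5, 9, 4, 6, 0]
insert 5 at 1 → [2, 5, 5, 9, 4, 6, 0]
row[-1] = row[-1]+row[4] = 0+4 = 4 → [2, 5, 5, 9, 4, 6, 4]
row[5] = 6 → [2, 5, 5, 9, 4, 6, 4]
row[-1]+row[-5] = 4+5 = 9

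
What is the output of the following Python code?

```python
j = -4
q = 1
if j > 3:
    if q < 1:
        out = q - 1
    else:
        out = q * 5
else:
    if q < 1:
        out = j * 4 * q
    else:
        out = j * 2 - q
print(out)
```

-9

j=-4, q=1
j > 3 is False; q < 1 is False
→ out = j * 2 - q = -9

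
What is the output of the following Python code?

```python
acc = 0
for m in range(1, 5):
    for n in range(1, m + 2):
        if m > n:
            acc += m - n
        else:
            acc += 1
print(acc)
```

18

m=1,n=1: not 1>1, acc = 0+1 = 1
m=1,n=2: not 1>2, acc = 1+1 = 2
m=2,n=1: 2>1, acc = 2+1 = 3
m=2,n=2: not 2>2, acc = 3+1 = 4
m=2,n=3: not 2>3, acc = 4+1 = 5
m=3,n=1: 3>1, acc = 5+2 = 7
m=3,n=2: 3>2, acc = 7+1 = 8
m=3,n=3: not 3>3, acc = 8+1 = 9
m=3,n=4: not 3>4, acc = 9+1 = 10
m=4,n=1: 4>1, acc = 10+3 = 13
m=4,n=2: 4>2, acc = 13+2 = 15
m=4,n=3: 4>3, acc = 15+1 = 16
m=4,n=4: not 4>4, acc = 16+1 = 17
m=4,n=5: not 4>5, acc = 17+1 = 18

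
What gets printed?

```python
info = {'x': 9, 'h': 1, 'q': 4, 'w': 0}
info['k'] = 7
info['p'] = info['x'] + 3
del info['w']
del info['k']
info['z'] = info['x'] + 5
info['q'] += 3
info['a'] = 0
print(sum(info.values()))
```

43

info['k'] = 7 → {'x': 9, 'h': 1, 'q': 4, 'w': 0, 'k': 7}
info['p'] = info['x']+3 = 12 → {'x': 9, 'h': 1, 'q': 4, 'w': 0, 'k': 7, 'p': 12}
del 'w' → {'x': 9, 'h': 1, 'q': 4, 'k': 7, 'p': 12}
del 'k' → {'x': 9, 'h': 1, 'q': 4, 'p': 12}
info['z'] = info['x']+5 = 14 → {'x': 9, 'h': 1, 'q': 4, 'p': 12, 'z': 14}
info['q'] = 4+3 = 7 → {'x': 9, 'h': 1, 'q': 7, 'p': 12, 'z': 14}
info['a'] = 0 → {'x': 9, 'h': 1, 'q': 7, 'p': 12, 'z': 14, 'a': 0}
sum of values = 43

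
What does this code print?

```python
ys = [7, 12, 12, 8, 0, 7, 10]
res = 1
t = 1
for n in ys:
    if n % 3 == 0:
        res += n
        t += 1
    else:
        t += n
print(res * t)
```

n=7: not %3==0; t=8
n=12: %3==0, res = 1+12 = 13; t=9
n=12: %3==0, res = 13+12 = 25; t=10
n=8: not %3==0; t=18
n=0: %3==0, res = 25+0 = 25; t=19
n=7: not %3==0; t=26
n=10: not %3==0; t=36
res*t = 25*36 = 900

900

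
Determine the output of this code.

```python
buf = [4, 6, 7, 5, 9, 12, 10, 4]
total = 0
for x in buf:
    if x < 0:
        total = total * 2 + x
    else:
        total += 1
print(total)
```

x=4: not <0, total = 0+1 = 1
x=6: not <0, total = 1+1 = 2
x=7: not <0, total = 2+1 = 3
x=5: not <0, total = 3+1 = 4
x=9: not <0, total = 4+1 = 5
x=12: not <0, total = 5+1 = 6
x=10: not <0, total = 6+1 = 7
x=4: not <0, total = 7+1 = 8

8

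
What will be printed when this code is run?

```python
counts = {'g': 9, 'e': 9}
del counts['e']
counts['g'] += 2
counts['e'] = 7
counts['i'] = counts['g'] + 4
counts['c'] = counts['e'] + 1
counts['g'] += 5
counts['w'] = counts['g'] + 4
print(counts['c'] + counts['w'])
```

28

del 'e' → {'g': 9}
counts['g'] = 9+2 = 11 → {'g': 11}
counts['e'] = 7 → {'g': 11, 'e': 7}
counts['i'] = counts['g']+4 = 15 → {'g': 11, 'e': 7, 'i': 15}
counts['c'] = counts['e']+1 = 8 → {'g': 11, 'e': 7, 'i': 15, 'c': 8}
counts['g'] = 11+5 = 16 → {'g': 16, 'e': 7, 'i': 15, 'c': 8}
counts['w'] = counts['g']+4 = 20 → {'g': 16, 'e': 7, 'i': 15, 'c': 8, 'w': 20}
counts['c']+counts['w'] = 8+20 = 28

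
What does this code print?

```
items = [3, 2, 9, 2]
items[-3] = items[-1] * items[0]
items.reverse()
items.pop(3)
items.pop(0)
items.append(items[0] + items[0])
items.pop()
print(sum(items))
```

items[-3] = items[-1]*items[0] = 2*3 = 6 → [3, 6, 9, 2]
reverse → [2, 9, 6, 3]
pop(3) removes 3 → [2, 9, 6]
pop(0) removes 2 → [9, 6]
append items[0]+items[0] = 9+9 = 18 → [9, 6, 18]
pop() removes 18 → [9, 6]
sum = 15

15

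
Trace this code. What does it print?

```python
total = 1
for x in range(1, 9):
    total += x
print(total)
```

x=1: total = 1+1 = 2
x=2: total = 2+2 = 4
x=3: total = 4+3 = 7
x=4: total = 7+4 = 11
x=5: total = 11+5 = 16
x=6: total = 16+6 = 22
x=7: total = 22+7 = 29
x=8: total = 29+8 = 37

37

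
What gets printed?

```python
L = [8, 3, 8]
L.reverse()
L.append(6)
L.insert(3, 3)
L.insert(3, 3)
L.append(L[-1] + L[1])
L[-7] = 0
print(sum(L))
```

32

reverse → [8, 3, 8]
append 6 → [8, 3, 8, 6]
insert 3 at 3 → [8, 3, 8, 3, 6]
insert 3 at 3 → [8, 3, 8, 3, 3, 6]
append L[-1]+L[1] = 6+3 = 9 → [8, 3, 8, 3, 3, 6, 9]
L[-7] = 0 → [0, 3, 8, 3, 3, 6, 9]
sum = 32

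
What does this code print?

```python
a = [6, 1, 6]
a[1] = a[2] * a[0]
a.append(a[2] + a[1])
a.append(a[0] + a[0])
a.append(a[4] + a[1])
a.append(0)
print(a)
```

a[1] = a[2]*a[0] = 6*6 = 36 → [6, 36, 6]
append a[2]+a[1] = 6+36 = 42 → [6, 36, 6, 42]
append a[0]+a[0] = 6+6 = 12 → [6, 36, 6, 42, 12]
append a[4]+a[1] = 12+36 = 48 → [6, 36, 6, 42, 12, 48]
append 0 → [6, 36, 6, 42, 12, 48, 0]

[6, 36, 6, 42, 12, 48, 0]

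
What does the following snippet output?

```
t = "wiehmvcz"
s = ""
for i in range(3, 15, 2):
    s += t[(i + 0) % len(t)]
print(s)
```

hvzihv

i=3: add t[3]='h' → 'h'
i=5: add t[5]='v' → 'hv'
i=7: add t[7]='z' → 'hvz'
i=9: add t[1]='i' → 'hvzi'
i=11: add t[3]='h' → 'hvzih'
i=13: add t[5]='v' → 'hvzihv'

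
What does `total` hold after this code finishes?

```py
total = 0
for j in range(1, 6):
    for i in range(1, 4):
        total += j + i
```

75

j=1,i=1: total = 0+2 = 2
j=1,i=2: total = 2+3 = 5
j=1,i=3: total = 5+4 = 9
j=2,i=1: total = 9+3 = 12
j=2,i=2: total = 12+4 = 16
j=2,i=3: total = 16+5 = 21
j=3,i=1: total = 21+4 = 25
j=3,i=2: total = 25+5 = 30
j=3,i=3: total = 30+6 = 36
j=4,i=1: total = 36+5 = 41
j=4,i=2: total = 41+6 = 47
j=4,i=3: total = 47+7 = 54
j=5,i=1: total = 54+6 = 60
j=5,i=2: total = 60+7 = 67
j=5,i=3: total = 67+8 = 75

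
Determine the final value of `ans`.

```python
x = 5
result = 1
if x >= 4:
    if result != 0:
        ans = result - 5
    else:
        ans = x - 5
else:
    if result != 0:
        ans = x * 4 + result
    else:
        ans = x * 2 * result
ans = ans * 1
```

x=5, result=1
x >= 4 is True; result != 0 is True
→ ans = result - 5 = -4
ans = (-4)*1 = -4

-4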